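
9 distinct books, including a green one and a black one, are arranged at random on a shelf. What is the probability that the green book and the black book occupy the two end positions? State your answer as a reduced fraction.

1/36

There are 9! = 362880 arrangements.
Place the green book and the black book at the ends in 2 ways, arrange the remaining 7 in 7! = 5040 ways: 2·5040 = 10080.
Probability = 10080/362880 = 1/36.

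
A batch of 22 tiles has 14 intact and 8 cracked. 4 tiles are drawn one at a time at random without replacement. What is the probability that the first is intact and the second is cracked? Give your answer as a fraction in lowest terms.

Multiply the conditional probabilities at each draw: 14/22 · 8/21 = 112/462 = 8/33.

8/33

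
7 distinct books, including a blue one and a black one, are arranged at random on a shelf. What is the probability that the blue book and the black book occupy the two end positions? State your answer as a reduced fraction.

1/21

There are 7! = 5040 arrangements.
Place the blue book and the black book at the ends in 2 ways, arrange the remaining 5 in 5! = 120 ways: 2·120 = 240.
Probability = 240/5040 = 1/21.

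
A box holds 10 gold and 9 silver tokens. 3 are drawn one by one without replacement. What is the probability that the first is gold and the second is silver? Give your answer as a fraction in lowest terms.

Multiply the conditional probabilities at each draw: 10/19 · 9/18 = 90/342 = 5/19.

5/19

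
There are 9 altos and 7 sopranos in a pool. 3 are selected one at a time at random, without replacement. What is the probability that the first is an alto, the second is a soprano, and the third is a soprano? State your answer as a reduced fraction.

9/80

Multiply the conditional probabilities at each draw: 9/16 · 7/15 · 6/14 = 378/3360 = 9/80.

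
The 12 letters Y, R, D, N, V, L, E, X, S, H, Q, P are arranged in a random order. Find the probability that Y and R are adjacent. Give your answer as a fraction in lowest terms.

1/6

There are 12! = 479001600 arrangements.
Treat Y and R as a block: 11! arrangements of the blocks × 2 orders within the block = 2·39916800 = 79833600.
Probability = 79833600/479001600 = 1/6.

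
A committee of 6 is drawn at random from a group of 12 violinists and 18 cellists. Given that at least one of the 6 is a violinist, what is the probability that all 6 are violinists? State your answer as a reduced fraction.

Work in counts. Selections with at least one violinist: C(30,6) − C(18,6) = 593775 − 18564 = 575211.
Of those, selections where all 6 are violinists: C(12,6) = 924.
Conditional probability = 924/575211 = 44/27391.

44/27391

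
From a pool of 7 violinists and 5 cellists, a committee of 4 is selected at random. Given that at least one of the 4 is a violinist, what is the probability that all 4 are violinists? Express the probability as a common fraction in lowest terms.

1/14

Work in counts. Selections with at least one violinist: C(12,4) − C(5,4) = 495 − 5 = 490.
Of those, selections where all 4 are violinists: C(7,4) = 35.
Conditional probability = 35/490 = 1/14.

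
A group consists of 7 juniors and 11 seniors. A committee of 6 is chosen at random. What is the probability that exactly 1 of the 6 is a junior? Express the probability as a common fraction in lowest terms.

The sample space is all 6-subsets of the 18: C(18,6) = 18564.
Selections with exactly 1 junior: choose 1 of the 7 juniors and 5 of the 11 seniors, C(7,1)·C(11,5) = 7·462 = 3234.
Probability = 3234/18564 = 77/442.

77/442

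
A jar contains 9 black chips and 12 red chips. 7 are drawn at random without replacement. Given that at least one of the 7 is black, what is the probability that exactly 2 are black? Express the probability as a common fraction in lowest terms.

Work in counts. Selections with at least one black: C(21,7) − C(12,7) = 116280 − 792 = 115488.
Of those, selections where exactly 2 are black: C(9,2)·C(12,5) = 36·792 = 28512.
Conditional probability = 28512/115488 = 99/401.

99/401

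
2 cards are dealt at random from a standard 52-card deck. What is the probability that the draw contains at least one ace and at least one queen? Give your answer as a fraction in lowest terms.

8/663

There are C(52,2) = 1326 possible draws.
By inclusion-exclusion on the complements, draws missing all aces or all queens: C(48,2) + C(48,2) − C(44,2) = 1128 + 1128 − 946 = 1310.
So draws with at least one of each: 1326 − 1310 = 16, probability 16/1326 = 8/663.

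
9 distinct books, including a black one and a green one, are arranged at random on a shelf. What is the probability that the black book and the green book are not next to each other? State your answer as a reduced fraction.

There are 9! = 362880 arrangements.
Arrangements with the black book and the green book adjacent: 2·8! = 80640.
So not adjacent: 362880 − 80640 = 282240, probability 282240/362880 = 7/9.

7/9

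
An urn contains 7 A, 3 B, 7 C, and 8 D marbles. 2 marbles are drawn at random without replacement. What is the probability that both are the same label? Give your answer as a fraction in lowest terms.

There are C(25,2) = 300 ways to draw 2 marbles.
All same label: C(7,2) + C(3,2) + C(7,2) + C(8,2) = 21 + 3 + 21 + 28 = 73.
Probability = 73/300.

73/300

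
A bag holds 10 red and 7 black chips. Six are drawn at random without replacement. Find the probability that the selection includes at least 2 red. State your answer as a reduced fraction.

1737/1768

There are C(17,6) = 12376 ways to choose the 6.
Favorable selections (at least 2 red): C(10,2)·C(7,4) + C(10,3)·C(7,3) + C(10,4)·C(7,2) + C(10,5)·C(7,1) + C(10,6)·C(7,0) = 1575 + 4200 + 4410 + 1764 + 210 = 12159.
Probability = 12159/12376 = 1737/1768.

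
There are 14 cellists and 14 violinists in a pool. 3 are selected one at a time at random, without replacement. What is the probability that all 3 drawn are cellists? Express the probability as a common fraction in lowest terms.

Multiply the conditional probabilities at each draw: 14/28 · 13/27 · 12/26 = 2184/19656 = 1/9.

1/9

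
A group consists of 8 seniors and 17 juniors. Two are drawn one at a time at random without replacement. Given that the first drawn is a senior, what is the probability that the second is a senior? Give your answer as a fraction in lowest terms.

After removing one senior, 24 remain: 7 seniors and 17 juniors.
So the probability the next is a senior is 7/24.

7/24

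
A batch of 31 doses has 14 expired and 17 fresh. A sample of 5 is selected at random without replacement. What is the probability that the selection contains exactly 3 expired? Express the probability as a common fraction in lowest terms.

7072/24273

The sample space is all 5-subsets of the 31: C(31,5) = 169911.
Selections with exactly 3 expired: choose 3 of the 14 expired and 2 of the 17 fresh, C(14,3)·C(17,2) = 364·136 = 49504.
Probability = 49504/169911 = 7072/24273.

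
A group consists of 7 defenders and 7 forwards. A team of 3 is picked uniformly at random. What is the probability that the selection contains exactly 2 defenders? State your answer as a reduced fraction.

The sample space is all 3-subsets of the 14: C(14,3) = 364.
Selections with exactly 2 defenders: choose 2 of the 7 defenders and 1 of the 7 forwards, C(7,2)·C(7,1) = 21·7 = 147.
Probability = 147/364 = 21/52.

21/52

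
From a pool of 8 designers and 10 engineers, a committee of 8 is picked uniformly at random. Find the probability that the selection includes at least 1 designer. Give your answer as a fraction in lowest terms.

4857/4862

Total selections: C(18,8) = 43758.
The complement is all 8 are engineers: C(10,8) = 45.
Probability = 1 − 45/43758 = 43713/43758 = 4857/4862.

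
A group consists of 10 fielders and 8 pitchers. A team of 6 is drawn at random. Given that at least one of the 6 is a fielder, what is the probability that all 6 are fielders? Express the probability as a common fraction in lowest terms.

Work in counts. Selections with at least one fielder: C(18,6) − C(8,6) = 18564 − 28 = 18536.
Of those, selections where all 6 are fielders: C(10,6) = 210.
Conditional probability = 210/18536 = 15/1324.

15/1324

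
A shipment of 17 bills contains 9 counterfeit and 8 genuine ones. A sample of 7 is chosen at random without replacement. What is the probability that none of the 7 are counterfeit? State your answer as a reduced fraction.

1/2431

There are C(17,7) = 19448 possible selections.
Selections with no counterfeit (all genuine): C(8,7) = 8.
Probability = 8/19448 = 1/2431.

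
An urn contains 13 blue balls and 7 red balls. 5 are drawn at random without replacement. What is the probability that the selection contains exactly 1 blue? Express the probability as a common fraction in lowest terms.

The sample space is all 5-subsets of the 20: C(20,5) = 15504.
Selections with exactly 1 blue: choose 1 of the 13 blue and 4 of the 7 red, C(13,1)·C(7,4) = 13·35 = 455.
Probability = 455/15504.

455/15504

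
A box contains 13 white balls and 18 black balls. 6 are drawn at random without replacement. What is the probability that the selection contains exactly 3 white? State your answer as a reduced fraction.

5984/18879

The sample space is all 6-subsets of the 31: C(31,6) = 736281.
Selections with exactly 3 white: choose 3 of the 13 white and 3 of the 18 black, C(13,3)·C(18,3) = 286·816 = 233376.
Probability = 233376/736281 = 5984/18879.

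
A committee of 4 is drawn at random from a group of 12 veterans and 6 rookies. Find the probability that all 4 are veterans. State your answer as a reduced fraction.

11/68

There are C(18,4) = 3060 possible selections.
Selections with all veterans: C(12,4) = 495.
Probability = 495/3060 = 11/68.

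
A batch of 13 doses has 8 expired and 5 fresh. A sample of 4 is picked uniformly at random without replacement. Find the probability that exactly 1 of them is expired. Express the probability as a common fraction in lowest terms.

The sample space is all 4-subsets of the 13: C(13,4) = 715.
Selections with exactly 1 expired: choose 1 of the 8 expired and 3 of the 5 fresh, C(8,1)·C(5,3) = 8·10 = 80.
Probability = 80/715 = 16/143.

16/143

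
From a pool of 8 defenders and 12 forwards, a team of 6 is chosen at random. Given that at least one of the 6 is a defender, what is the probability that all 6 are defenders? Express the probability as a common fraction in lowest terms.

7/9459

Work in counts. Selections with at least one defender: C(20,6) − C(12,6) = 38760 − 924 = 37836.
Of those, selections where all 6 are defenders: C(8,6) = 28.
Conditional probability = 28/37836 = 7/9459.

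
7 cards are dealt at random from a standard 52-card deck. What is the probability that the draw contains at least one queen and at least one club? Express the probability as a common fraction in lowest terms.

There are C(52,7) = 133784560 possible draws.
By inclusion-exclusion on the complements, draws missing all queens or all clubs: C(48,7) + C(39,7) − C(36,7) = 73629072 + 15380937 − 8347680 = 80662329.
So draws with at least one of each: 133784560 − 80662329 = 53122231, probability 53122231/133784560.

53122231/133784560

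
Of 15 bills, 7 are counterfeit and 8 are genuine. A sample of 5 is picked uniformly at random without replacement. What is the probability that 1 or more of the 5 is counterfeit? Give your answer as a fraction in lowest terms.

There are C(15,5) = 3003 ways to choose the 5.
The complement is all 5 are genuine: C(8,5) = 56.
Probability = 1 − 56/3003 = 2947/3003 = 421/429.

421/429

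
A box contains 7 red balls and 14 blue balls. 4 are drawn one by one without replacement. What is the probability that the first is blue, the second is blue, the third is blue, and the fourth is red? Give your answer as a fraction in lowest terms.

Multiply the conditional probabilities at each draw: 14/21 · 13/20 · 12/19 · 7/18 = 15288/143640 = 91/855.

91/855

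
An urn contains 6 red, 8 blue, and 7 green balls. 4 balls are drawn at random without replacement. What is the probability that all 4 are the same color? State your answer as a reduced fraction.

8/399

There are C(21,4) = 5985 ways to draw 4 balls.
All same color: C(6,4) + C(8,4) + C(7,4) = 15 + 70 + 35 = 120.
Probability = 120/5985 = 8/399.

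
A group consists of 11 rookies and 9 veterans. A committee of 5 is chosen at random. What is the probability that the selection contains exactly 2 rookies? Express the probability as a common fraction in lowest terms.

385/1292

The sample space is all 5-subsets of the 20: C(20,5) = 15504.
Selections with exactly 2 rookies: choose 2 of the 11 rookies and 3 of the 9 veterans, C(11,2)·C(9,3) = 55·84 = 4620.
Probability = 4620/15504 = 385/1292.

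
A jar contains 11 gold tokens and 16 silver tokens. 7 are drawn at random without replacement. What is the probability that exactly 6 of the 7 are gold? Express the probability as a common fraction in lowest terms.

There are C(27,7) = 888030 ways to choose 7 from 27.
Selections with exactly 6 gold: choose 6 of the 11 gold and 1 of the 16 silver, C(11,6)·C(16,1) = 462·16 = 7392.
Probability = 7392/888030 = 112/13455.

112/13455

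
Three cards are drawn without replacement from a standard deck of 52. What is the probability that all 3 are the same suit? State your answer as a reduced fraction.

22/425

There are C(52,3) = 22100 possible 3-card hands.
Hands of one suit: 4 suits × C(13,3) = 4·286 = 1144.
Probability = 1144/22100 = 22/425.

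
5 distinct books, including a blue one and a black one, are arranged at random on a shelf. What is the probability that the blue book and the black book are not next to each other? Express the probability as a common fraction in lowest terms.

There are 5! = 120 arrangements.
Arrangements with the blue book and the black book adjacent: 2·4! = 48.
So not adjacent: 120 − 48 = 72, probability 72/120 = 3/5.

3/5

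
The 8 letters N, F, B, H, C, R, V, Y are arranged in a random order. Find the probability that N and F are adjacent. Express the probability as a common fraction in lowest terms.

There are 8! = 40320 arrangements.
Treat N and F as a block: 7! arrangements of the blocks × 2 orders within the block = 2·5040 = 10080.
Probability = 10080/40320 = 1/4.

1/4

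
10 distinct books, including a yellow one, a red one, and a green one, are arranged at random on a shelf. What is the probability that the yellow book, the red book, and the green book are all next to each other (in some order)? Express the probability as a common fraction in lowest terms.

1/15

There are 10! = 3628800 arrangements.
Treat the three as one block: 8! placements × 3! orders within the block = 40320·6 = 241920.
Probability = 241920/3628800 = 1/15.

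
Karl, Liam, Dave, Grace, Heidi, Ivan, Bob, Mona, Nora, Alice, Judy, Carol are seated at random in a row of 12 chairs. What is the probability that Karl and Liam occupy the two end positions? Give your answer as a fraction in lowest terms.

1/66

There are 12! = 479001600 arrangements.
Place Karl and Liam at the ends in 2 ways, arrange the remaining 10 in 10! = 3628800 ways: 2·3628800 = 7257600.
Probability = 7257600/479001600 = 1/66.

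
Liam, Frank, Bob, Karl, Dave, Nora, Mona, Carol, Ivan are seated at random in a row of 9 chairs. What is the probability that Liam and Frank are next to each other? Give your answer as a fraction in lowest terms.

There are 9! = 362880 arrangements.
Treat Liam and Frank as a block: 8! arrangements of the blocks × 2 orders within the block = 2·40320 = 80640.
Probability = 80640/362880 = 2/9.

2/9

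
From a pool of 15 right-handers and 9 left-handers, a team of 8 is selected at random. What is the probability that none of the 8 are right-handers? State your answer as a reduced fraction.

1/81719

There are C(24,8) = 735471 possible selections.
Selections with no right-handers (all left-handers): C(9,8) = 9.
Probability = 9/735471 = 1/81719.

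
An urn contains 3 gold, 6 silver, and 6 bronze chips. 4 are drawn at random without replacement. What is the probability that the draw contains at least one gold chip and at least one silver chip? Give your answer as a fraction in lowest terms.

253/455

There are C(15,4) = 1365 possible draws.
By inclusion-exclusion on the complements, draws missing all gold or all silver: C(12,4) + C(9,4) − C(6,4) = 495 + 126 − 15 = 606.
So draws with at least one of each: 1365 − 606 = 759, probability 759/1365 = 253/455.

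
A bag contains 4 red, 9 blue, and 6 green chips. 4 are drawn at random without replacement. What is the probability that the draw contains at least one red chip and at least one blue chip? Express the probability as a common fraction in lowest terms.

193/323

There are C(19,4) = 3876 possible draws.
By inclusion-exclusion on the complements, draws missing all red or all blue: C(15,4) + C(10,4) − C(6,4) = 1365 + 210 − 15 = 1560.
So draws with at least one of each: 3876 − 1560 = 2316, probability 2316/3876 = 193/323.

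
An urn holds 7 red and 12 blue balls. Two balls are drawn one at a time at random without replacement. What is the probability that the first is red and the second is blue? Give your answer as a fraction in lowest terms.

14/57

Multiply the conditional probabilities at each draw: 7/19 · 12/18 = 84/342 = 14/57.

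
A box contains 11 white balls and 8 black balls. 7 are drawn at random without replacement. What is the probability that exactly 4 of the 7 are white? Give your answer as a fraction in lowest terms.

The sample space is all 7-subsets of the 19: C(19,7) = 50388.
Selections with exactly 4 white: choose 4 of the 11 white and 3 of the 8 black, C(11,4)·C(8,3) = 330·56 = 18480.
Probability = 18480/50388 = 1540/4199.

1540/4199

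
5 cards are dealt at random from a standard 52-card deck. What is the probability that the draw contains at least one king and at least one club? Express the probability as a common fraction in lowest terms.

229297/866320

There are C(52,5) = 2598960 possible draws.
By inclusion-exclusion on the complements, draws missing all kings or all clubs: C(48,5) + C(39,5) − C(36,5) = 1712304 + 575757 − 376992 = 1911069.
So draws with at least one of each: 2598960 − 1911069 = 687891, probability 687891/2598960 = 229297/866320.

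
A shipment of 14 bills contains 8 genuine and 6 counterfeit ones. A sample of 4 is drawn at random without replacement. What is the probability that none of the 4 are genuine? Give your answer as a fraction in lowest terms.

15/1001

There are C(14,4) = 1001 possible selections.
Selections with no genuine (all counterfeit): C(6,4) = 15.
Probability = 15/1001.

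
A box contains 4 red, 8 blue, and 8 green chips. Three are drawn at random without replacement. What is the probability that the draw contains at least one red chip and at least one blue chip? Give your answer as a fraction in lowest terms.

104/285

There are C(20,3) = 1140 possible draws.
By inclusion-exclusion on the complements, draws missing all red or all blue: C(16,3) + C(12,3) − C(8,3) = 560 + 220 − 56 = 724.
So draws with at least one of each: 1140 − 724 = 416, probability 416/1140 = 104/285.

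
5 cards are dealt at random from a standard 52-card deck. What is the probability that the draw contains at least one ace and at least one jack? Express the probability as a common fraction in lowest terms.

There are C(52,5) = 2598960 possible draws.
By inclusion-exclusion on the complements, draws missing all aces or all jacks: C(48,5) + C(48,5) − C(44,5) = 1712304 + 1712304 − 1086008 = 2338600.
So draws with at least one of each: 2598960 − 2338600 = 260360, probability 260360/2598960 = 6509/64974.

6509/64974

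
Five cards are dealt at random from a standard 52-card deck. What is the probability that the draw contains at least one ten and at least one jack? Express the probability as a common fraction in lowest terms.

6509/64974

There are C(52,5) = 2598960 possible draws.
By inclusion-exclusion on the complements, draws missing all tens or all jacks: C(48,5) + C(48,5) − C(44,5) = 1712304 + 1712304 − 1086008 = 2338600.
So draws with at least one of each: 2598960 − 2338600 = 260360, probability 260360/2598960 = 6509/64974.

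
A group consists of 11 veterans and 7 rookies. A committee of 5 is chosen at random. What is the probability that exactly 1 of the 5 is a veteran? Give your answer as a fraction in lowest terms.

55/1224

The sample space is all 5-subsets of the 18: C(18,5) = 8568.
Selections with exactly 1 veteran: choose 1 of the 11 veterans and 4 of the 7 rookies, C(11,1)·C(7,4) = 11·35 = 385.
Probability = 385/8568 = 55/1224.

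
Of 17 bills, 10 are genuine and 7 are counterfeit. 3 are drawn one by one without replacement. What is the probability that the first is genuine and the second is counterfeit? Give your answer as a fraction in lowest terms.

35/136

Multiply the conditional probabilities at each draw: 10/17 · 7/16 = 70/272 = 35/136.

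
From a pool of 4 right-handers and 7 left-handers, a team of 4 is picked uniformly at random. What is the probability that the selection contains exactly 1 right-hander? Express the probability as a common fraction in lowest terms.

There are C(11,4) = 330 ways to choose 4 from 11.
Selections with exactly 1 right-hander: choose 1 of the 4 right-handers and 3 of the 7 left-handers, C(4,1)·C(7,3) = 4·35 = 140.
Probability = 140/330 = 14/33.

14/33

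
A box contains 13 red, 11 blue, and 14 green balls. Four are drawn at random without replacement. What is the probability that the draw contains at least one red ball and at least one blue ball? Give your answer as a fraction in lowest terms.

14872/24605

There are C(38,4) = 73815 possible draws.
By inclusion-exclusion on the complements, draws missing all red or all blue: C(25,4) + C(27,4) − C(14,4) = 12650 + 17550 − 1001 = 29199.
So draws with at least one of each: 73815 − 29199 = 44616, probability 44616/73815 = 14872/24605.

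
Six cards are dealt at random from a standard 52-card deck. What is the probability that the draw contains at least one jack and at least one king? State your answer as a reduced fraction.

718637/5089630

There are C(52,6) = 20358520 possible draws.
By inclusion-exclusion on the complements, draws missing all jacks or all kings: C(48,6) + C(48,6) − C(44,6) = 12271512 + 12271512 − 7059052 = 17483972.
So draws with at least one of each: 20358520 − 17483972 = 2874548, probability 2874548/20358520 = 718637/5089630.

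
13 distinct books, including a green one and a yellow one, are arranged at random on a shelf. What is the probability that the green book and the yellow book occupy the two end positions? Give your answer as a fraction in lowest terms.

There are 13! = 6227020800 arrangements.
Place the green book and the yellow book at the ends in 2 ways, arrange the remaining 11 in 11! = 39916800 ways: 2·39916800 = 79833600.
Probability = 79833600/6227020800 = 1/78.

1/78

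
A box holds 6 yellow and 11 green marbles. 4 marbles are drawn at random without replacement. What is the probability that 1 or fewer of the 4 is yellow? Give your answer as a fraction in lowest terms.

Total selections: C(17,4) = 2380.
Favorable selections (1 or fewer yellow): C(6,0)·C(11,4) + C(6,1)·C(11,3) = 330 + 990 = 1320.
Probability = 1320/2380 = 66/119.

66/119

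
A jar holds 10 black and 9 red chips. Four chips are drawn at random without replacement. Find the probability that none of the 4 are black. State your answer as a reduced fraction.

There are C(19,4) = 3876 possible selections.
Selections with no black (all red): C(9,4) = 126.
Probability = 126/3876 = 21/646.

21/646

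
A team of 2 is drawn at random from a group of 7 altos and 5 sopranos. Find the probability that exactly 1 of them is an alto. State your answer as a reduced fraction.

There are C(12,2) = 66 ways to choose 2 from 12.
Selections with exactly 1 alto: choose 1 of the 7 altos and 1 of the 5 sopranos, C(7,1)·C(5,1) = 7·5 = 35.
Probability = 35/66.

35/66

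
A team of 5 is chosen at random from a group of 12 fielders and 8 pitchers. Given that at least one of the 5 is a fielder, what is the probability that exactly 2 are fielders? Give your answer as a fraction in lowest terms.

462/1931

Work in counts. Selections with at least one fielder: C(20,5) − C(8,5) = 15504 − 56 = 15448.
Of those, selections where exactly 2 are fielders: C(12,2)·C(8,3) = 66·56 = 3696.
Conditional probability = 3696/15448 = 462/1931.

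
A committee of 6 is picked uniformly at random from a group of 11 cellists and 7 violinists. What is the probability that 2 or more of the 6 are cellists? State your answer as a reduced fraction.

Total selections: C(18,6) = 18564.
Count the complement (fewer than 2 cellists): C(11,0)·C(7,6) + C(11,1)·C(7,5) = 7 + 231 = 238.
Probability = 1 − 238/18564 = 18326/18564 = 77/78.

77/78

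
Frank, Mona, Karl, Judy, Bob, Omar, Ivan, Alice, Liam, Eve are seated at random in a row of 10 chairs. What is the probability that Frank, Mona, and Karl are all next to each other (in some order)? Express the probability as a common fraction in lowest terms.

1/15

There are 10! = 3628800 arrangements.
Treat the three as one block: 8! placements × 3! orders within the block = 40320·6 = 241920.
Probability = 241920/3628800 = 1/15.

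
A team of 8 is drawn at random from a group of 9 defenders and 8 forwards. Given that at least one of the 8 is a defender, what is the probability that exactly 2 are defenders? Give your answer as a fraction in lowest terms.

112/2701

Work in counts. Selections with at least one defender: C(17,8) − C(8,8) = 24310 − 1 = 24309.
Of those, selections where exactly 2 are defenders: C(9,2)·C(8,6) = 36·28 = 1008.
Conditional probability = 1008/24309 = 112/2701.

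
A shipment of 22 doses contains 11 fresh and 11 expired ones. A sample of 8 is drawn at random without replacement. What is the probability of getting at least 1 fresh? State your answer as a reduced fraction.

Total selections: C(22,8) = 319770.
The complement is all 8 are expired: C(11,8) = 165.
Probability = 1 − 165/319770 = 319605/319770 = 1937/1938.

1937/1938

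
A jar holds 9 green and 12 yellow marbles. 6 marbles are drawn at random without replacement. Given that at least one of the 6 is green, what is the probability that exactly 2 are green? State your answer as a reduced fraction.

Work in counts. Selections with at least one green: C(21,6) − C(12,6) = 54264 − 924 = 53340.
Of those, selections where exactly 2 are green: C(9,2)·C(12,4) = 36·495 = 17820.
Conditional probability = 17820/53340 = 297/889.

297/889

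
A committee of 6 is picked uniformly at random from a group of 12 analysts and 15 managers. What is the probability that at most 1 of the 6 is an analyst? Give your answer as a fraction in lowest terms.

Total selections: C(27,6) = 296010.
Favorable selections (at most 1 analyst): C(12,0)·C(15,6) + C(12,1)·C(15,5) = 5005 + 36036 = 41041.
Probability = 41041/296010 = 287/2070.

287/2070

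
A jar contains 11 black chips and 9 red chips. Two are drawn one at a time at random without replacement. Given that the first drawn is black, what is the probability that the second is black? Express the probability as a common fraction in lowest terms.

10/19

After removing one black, 19 remain: 10 black and 9 red.
So the probability the next is black is 10/19.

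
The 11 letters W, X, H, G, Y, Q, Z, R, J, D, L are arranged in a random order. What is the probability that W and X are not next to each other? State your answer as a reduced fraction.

There are 11! = 39916800 arrangements.
Arrangements with W and X adjacent: 2·10! = 7257600.
So not adjacent: 39916800 − 7257600 = 32659200, probability 32659200/39916800 = 9/11.

9/11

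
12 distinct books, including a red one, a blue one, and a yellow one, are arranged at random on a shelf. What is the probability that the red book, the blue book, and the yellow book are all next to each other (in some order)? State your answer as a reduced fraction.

There are 12! = 479001600 arrangements.
Treat the three as one block: 10! placements × 3! orders within the block = 3628800·6 = 21772800.
Probability = 21772800/479001600 = 1/22.

1/22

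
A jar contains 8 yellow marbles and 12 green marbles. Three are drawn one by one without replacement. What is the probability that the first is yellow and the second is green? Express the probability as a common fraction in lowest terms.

24/95

Multiply the conditional probabilities at each draw: 8/20 · 12/19 = 96/380 = 24/95.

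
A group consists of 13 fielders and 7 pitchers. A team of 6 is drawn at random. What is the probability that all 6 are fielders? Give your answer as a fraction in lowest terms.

143/3230

There are C(20,6) = 38760 possible selections.
Selections with all fielders: C(13,6) = 1716.
Probability = 1716/38760 = 143/3230.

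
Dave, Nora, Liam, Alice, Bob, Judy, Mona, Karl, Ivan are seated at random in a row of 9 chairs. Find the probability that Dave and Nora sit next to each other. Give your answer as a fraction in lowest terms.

There are 9! = 362880 arrangements.
Treat Dave and Nora as a block: 8! arrangements of the blocks × 2 orders within the block = 2·40320 = 80640.
Probability = 80640/362880 = 2/9.

2/9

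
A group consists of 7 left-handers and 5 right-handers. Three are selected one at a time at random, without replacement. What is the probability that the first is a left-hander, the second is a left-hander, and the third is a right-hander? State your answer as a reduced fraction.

Multiply the conditional probabilities at each draw: 7/12 · 6/11 · 5/10 = 210/1320 = 7/44.

7/44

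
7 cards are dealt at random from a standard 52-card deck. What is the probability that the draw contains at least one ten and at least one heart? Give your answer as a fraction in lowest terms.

53122231/133784560

There are C(52,7) = 133784560 possible draws.
By inclusion-exclusion on the complements, draws missing all tens or all hearts: C(48,7) + C(39,7) − C(36,7) = 73629072 + 15380937 − 8347680 = 80662329.
So draws with at least one of each: 133784560 − 80662329 = 53122231, probability 53122231/133784560.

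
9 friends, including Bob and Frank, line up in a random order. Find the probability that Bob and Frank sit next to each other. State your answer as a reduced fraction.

2/9

There are 9! = 362880 arrangements.
Treat Bob and Frank as a block: 8! arrangements of the blocks × 2 orders within the block = 2·40320 = 80640.
Probability = 80640/362880 = 2/9.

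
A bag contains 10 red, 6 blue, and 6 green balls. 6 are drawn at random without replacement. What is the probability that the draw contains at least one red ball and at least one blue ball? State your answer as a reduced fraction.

21894/24871

There are C(22,6) = 74613 possible draws.
By inclusion-exclusion on the complements, draws missing all red or all blue: C(12,6) + C(16,6) − C(6,6) = 924 + 8008 − 1 = 8931.
So draws with at least one of each: 74613 − 8931 = 65682, probability 65682/74613 = 21894/24871.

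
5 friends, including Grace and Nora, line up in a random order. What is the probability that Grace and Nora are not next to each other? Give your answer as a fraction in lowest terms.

3/5

There are 5! = 120 arrangements.
Arrangements with Grace and Nora adjacent: 2·4! = 48.
So not adjacent: 120 − 48 = 72, probability 72/120 = 3/5.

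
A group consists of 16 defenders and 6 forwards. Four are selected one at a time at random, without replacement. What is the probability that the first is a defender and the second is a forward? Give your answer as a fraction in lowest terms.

Multiply the conditional probabilities at each draw: 16/22 · 6/21 = 96/462 = 16/77.

16/77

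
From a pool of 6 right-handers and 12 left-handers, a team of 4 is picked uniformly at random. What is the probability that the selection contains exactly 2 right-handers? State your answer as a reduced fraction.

11/34

There are C(18,4) = 3060 ways to choose 4 from 18.
Selections with exactly 2 right-handers: choose 2 of the 6 right-handers and 2 of the 12 left-handers, C(6,2)·C(12,2) = 15·66 = 990.
Probability = 990/3060 = 11/34.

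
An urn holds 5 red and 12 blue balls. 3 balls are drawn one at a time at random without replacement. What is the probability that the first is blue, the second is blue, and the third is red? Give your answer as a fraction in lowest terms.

Multiply the conditional probabilities at each draw: 12/17 · 11/16 · 5/15 = 660/4080 = 11/68.

11/68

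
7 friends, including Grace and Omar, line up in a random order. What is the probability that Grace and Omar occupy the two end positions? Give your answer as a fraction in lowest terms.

There are 7! = 5040 arrangements.
Place Grace and Omar at the ends in 2 ways, arrange the remaining 5 in 5! = 120 ways: 2·120 = 240.
Probability = 240/5040 = 1/21.

1/21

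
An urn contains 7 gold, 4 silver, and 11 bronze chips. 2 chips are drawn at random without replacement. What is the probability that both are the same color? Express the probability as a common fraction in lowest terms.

82/231

There are C(22,2) = 231 ways to draw 2 chips.
All same color: C(7,2) + C(4,2) + C(11,2) = 21 + 6 + 55 = 82.
Probability = 82/231.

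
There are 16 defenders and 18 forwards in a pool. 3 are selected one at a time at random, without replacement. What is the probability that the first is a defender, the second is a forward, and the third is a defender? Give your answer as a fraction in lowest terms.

45/374

Multiply the conditional probabilities at each draw: 16/34 · 18/33 · 15/32 = 4320/35904 = 45/374.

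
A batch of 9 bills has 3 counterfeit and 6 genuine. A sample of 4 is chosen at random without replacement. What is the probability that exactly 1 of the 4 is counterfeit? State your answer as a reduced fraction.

Total number of selections: C(9,4) = 126.
Selections with exactly 1 counterfeit: choose 1 of the 3 counterfeit and 3 of the 6 genuine, C(3,1)·C(6,3) = 3·20 = 60.
Probability = 60/126 = 10/21.

10/21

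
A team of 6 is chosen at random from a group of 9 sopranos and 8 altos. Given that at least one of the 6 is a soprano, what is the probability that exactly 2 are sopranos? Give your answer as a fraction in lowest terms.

10/49

Work in counts. Selections with at least one soprano: C(17,6) − C(8,6) = 12376 − 28 = 12348.
Of those, selections where exactly 2 are sopranos: C(9,2)·C(8,4) = 36·70 = 2520.
Conditional probability = 2520/12348 = 10/49.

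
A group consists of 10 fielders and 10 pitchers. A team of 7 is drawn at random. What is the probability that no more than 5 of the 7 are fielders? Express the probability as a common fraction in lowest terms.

1255/1292

There are C(20,7) = 77520 ways to choose the 7.
Count the complement (more than 5 fielders): C(10,6)·C(10,1) + C(10,7)·C(10,0) = 2100 + 120 = 2220.
Probability = 1 − 2220/77520 = 75300/77520 = 1255/1292.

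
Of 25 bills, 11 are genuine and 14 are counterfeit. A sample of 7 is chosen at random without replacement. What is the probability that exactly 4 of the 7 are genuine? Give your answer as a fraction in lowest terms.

546/2185

Total number of selections: C(25,7) = 480700.
Selections with exactly 4 genuine: choose 4 of the 11 genuine and 3 of the 14 counterfeit, C(11,4)·C(14,3) = 330·364 = 120120.
Probability = 120120/480700 = 546/2185.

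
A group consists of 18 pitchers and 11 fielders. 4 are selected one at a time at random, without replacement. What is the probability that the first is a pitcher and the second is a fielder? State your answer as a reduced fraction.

99/406

Multiply the conditional probabilities at each draw: 18/29 · 11/28 = 198/812 = 99/406.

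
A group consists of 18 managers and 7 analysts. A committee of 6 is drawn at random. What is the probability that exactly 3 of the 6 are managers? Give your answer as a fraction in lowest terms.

204/1265

Total number of selections: C(25,6) = 177100.
Selections with exactly 3 managers: choose 3 of the 18 managers and 3 of the 7 analysts, C(18,3)·C(7,3) = 816·35 = 28560.
Probability = 28560/177100 = 204/1265.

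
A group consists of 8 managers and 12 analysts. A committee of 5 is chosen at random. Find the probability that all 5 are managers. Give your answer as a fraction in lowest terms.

7/1938

There are C(20,5) = 15504 possible selections.
Selections with all managers: C(8,5) = 56.
Probability = 56/15504 = 7/1938.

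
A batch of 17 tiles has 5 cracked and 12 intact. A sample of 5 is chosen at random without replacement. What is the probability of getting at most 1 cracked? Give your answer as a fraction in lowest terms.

There are C(17,5) = 6188 ways to choose the 5.
Favorable selections (at most 1 cracked): C(5,0)·C(12,5) + C(5,1)·C(12,4) = 792 + 2475 = 3267.
Probability = 3267/6188.

3267/6188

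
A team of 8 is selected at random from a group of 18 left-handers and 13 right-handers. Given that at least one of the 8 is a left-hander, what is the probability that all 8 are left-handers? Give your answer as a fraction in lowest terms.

Work in counts. Selections with at least one left-hander: C(31,8) − C(13,8) = 7888725 − 1287 = 7887438.
Of those, selections where all 8 are left-handers: C(18,8) = 43758.
Conditional probability = 43758/7887438 = 187/33707.

187/33707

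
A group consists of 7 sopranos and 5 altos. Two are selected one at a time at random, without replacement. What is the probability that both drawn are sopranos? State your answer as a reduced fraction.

Multiply the conditional probabilities at each draw: 7/12 · 6/11 = 42/132 = 7/22.

7/22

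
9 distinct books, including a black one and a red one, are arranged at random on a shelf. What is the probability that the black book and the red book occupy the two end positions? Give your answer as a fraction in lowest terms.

There are 9! = 362880 arrangements.
Place the black book and the red book at the ends in 2 ways, arrange the remaining 7 in 7! = 5040 ways: 2·5040 = 10080.
Probability = 10080/362880 = 1/36.

1/36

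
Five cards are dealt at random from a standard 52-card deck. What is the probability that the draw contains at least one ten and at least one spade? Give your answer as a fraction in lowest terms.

There are C(52,5) = 2598960 possible draws.
By inclusion-exclusion on the complements, draws missing all tens or all spades: C(48,5) + C(39,5) − C(36,5) = 1712304 + 575757 − 376992 = 1911069.
So draws with at least one of each: 2598960 − 1911069 = 687891, probability 687891/2598960 = 229297/866320.

229297/866320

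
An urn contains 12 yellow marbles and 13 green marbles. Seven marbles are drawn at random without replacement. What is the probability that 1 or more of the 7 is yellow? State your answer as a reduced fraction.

Total selections: C(25,7) = 480700.
The complement is all 7 are green: C(13,7) = 1716.
Probability = 1 − 1716/480700 = 478984/480700 = 10886/10925.

10886/10925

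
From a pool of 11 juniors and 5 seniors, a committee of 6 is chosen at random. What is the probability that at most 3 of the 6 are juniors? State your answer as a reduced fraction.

There are C(16,6) = 8008 ways to choose the 6.
Favorable selections (at most 3 juniors): C(11,1)·C(5,5) + C(11,2)·C(5,4) + C(11,3)·C(5,3) = 11 + 275 + 1650 = 1936.
Probability = 1936/8008 = 22/91.

22/91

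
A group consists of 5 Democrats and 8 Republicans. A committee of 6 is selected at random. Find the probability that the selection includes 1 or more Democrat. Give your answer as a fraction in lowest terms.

422/429

Total selections: C(13,6) = 1716.
The complement is all 6 are Republicans: C(8,6) = 28.
Probability = 1 − 28/1716 = 1688/1716 = 422/429.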